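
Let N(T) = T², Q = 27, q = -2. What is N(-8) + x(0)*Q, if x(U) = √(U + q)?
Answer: 64 + 27*I*√2 ≈ 64.0 + 38.184*I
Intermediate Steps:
x(U) = √(-2 + U) (x(U) = √(U - 2) = √(-2 + U))
N(-8) + x(0)*Q = (-8)² + √(-2 + 0)*27 = 64 + √(-2)*27 = 64 + (I*√2)*27 = 64 + 27*I*√2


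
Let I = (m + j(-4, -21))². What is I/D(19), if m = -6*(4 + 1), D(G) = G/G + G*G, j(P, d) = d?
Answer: 2601/362 ≈ 7.1851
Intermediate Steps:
D(G) = 1 + G²
m = -30 (m = -6*5 = -30)
I = 2601 (I = (-30 - 21)² = (-51)² = 2601)
I/D(19) = 2601/(1 + 19²) = 2601/(1 + 361) = 2601/362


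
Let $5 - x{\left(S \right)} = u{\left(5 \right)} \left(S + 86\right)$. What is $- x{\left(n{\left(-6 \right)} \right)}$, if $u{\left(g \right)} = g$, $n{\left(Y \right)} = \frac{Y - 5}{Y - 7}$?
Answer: $\frac{5580}{13} \approx 429.23$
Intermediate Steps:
$n{\left(Y \right)} = \frac{-5 + Y}{-7 + Y}$
$x{\left(S \right)} = -425 - 5 S$ ($x{\left(S \right)} = 5 - 5 \left(S + 86\right) = 5 - 5 \left(86 + S\right) = 5 - \left(430 + 5 S\right) = -425 - 5 S$)
$- x{\left(n{\left(-6 \right)} \right)} = - (-425 - 5 \frac{-5 - 6}{-7 - 6}) = - (-425 - 5 \frac{1}{-13} \left(-11\right)) = - (-425 - 5 \left(\left(- \frac{1}{13}\right) \left(-11\right)\right)) = - (-425 - \frac{55}{13}) = \left(-1\right) \left(- \frac{5580}{13}\right) = \frac{5580}{13}$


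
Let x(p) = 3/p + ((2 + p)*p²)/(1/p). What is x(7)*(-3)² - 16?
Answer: 194396/7 ≈ 27771.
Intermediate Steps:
x(p) = 3/p + p³*(2 + p) (x(p) = 3/p + (p²*(2 + p))*p = 3/p + p³*(2 + p))
x(7)*(-3)² - 16 = ((3 + 7⁴*(2 + 7))/7)*(-3)² - 16 = ((3 + 2401*9)/7)*9 - 16 = ((3 + 21609)/7)*9 - 16 = ((⅐)*21612)*9 - 16 = (21612/7)*9 - 16 = 194508/7 - 16 = 194396/7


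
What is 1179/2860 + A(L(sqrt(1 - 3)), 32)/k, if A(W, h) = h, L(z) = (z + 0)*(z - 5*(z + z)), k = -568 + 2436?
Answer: 573473/1335620 ≈ 0.42937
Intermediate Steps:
k = 1868
L(z) = -9*z**2 (L(z) = z*(z - 10*z) = z*(-9*z) = -9*z**2)
1179/2860 + A(L(sqrt(1 - 3)), 32)/k = 1179/2860 + 32/1868 = 1179*(1/2860) + 32*(1/1868) = 1179/2860 + 8/467 = 573473/1335620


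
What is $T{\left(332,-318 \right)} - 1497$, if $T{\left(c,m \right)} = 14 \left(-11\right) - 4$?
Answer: $-1655$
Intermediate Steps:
$T{\left(c,m \right)} = -158$ ($T{\left(c,m \right)} = -154 - 4 = -158$)
$T{\left(332,-318 \right)} - 1497 = -158 - 1497 = -1655$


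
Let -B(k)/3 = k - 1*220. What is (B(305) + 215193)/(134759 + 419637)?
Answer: 107469/277198 ≈ 0.38770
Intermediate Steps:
B(k) = 660 - 3*k (B(k) = -3*(k - 1*220) = -3*(k - 220) = -3*(-220 + k) = 660 - 3*k)
(B(305) + 215193)/(134759 + 419637) = ((660 - 3*305) + 215193)/(134759 + 419637) = ((660 - 915) + 215193)/554396 = (-255 + 215193)*(1/554396) = 214938*(1/554396) = 107469/277198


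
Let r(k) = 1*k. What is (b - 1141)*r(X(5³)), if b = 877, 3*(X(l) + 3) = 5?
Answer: 352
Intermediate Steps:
X(l) = -4/3 (X(l) = -3 + (⅓)*5 = -3 + 5/3 = -4/3)
r(k) = k
(b - 1141)*r(X(5³)) = (877 - 1141)*(-4/3) = -264*(-4/3) = 352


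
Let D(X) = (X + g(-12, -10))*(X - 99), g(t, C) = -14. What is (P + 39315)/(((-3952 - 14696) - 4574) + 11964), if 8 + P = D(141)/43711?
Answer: -1718153611/492098438 ≈ -3.4915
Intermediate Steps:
D(X) = (-99 + X)*(-14 + X) (D(X) = (X - 14)*(X - 99) = (-14 + X)*(-99 + X) = (-99 + X)*(-14 + X))
P = -344354/43711 (P = -8 + (1386 + 141² - 113*141)/43711 = -8 + (1386 + 19881 - 15933)*(1/43711) = -8 + 5334*(1/43711) = -8 + 5334/43711 = -344354/43711 ≈ -7.8780)
(P + 39315)/(((-3952 - 14696) - 4574) + 11964) = (-344354/43711 + 39315)/(((-3952 - 14696) - 4574) + 11964) = 1718153611/(43711*((-18648 - 4574) + 11964)) = 1718153611/(43711*(-23222 + 11964)) = (1718153611/43711)/(-11258) = (1718153611/43711)*(-1/11258) = -1718153611/492098438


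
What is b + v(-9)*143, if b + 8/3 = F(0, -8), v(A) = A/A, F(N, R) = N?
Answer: 421/3 ≈ 140.33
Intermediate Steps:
v(A) = 1
b = -8/3 (b = -8/3 + 0 = -8/3 ≈ -2.6667)
b + v(-9)*143 = -8/3 + 1*143 = -8/3 + 143 = 421/3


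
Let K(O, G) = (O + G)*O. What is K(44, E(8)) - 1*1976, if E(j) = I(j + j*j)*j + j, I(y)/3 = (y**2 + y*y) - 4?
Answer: 10944696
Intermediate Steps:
I(y) = -12 + 6*y**2 (I(y) = 3*((y**2 + y*y) - 4) = 3*((y**2 + y**2) - 4) = 3*(2*y**2 - 4) = 3*(-4 + 2*y**2) = -12 + 6*y**2)
E(j) = j + j*(-12 + 6*(j + j**2)**2) (E(j) = (-12 + 6*(j + j*j)**2)*j + j = (-12 + 6*(j + j**2)**2)*j + j = j*(-12 + 6*(j + j**2)**2) + j = j + j*(-12 + 6*(j + j**2)**2))
K(O, G) = O*(G + O) (K(O, G) = (G + O)*O = O*(G + O))
K(44, E(8)) - 1*1976 = 44*(8*(-11 + 6*8**2*(1 + 8)**2) + 44) - 1*1976 = 44*(8*(-11 + 6*64*9**2) + 44) - 1976 = 44*(8*(-11 + 6*64*81) + 44) - 1976 = 44*(8*(-11 + 31104) + 44) - 1976 = 44*(8*31093 + 44) - 1976 = 44*(248744 + 44) - 1976 = 44*248788 - 1976 = 10946672 - 1976 = 10944696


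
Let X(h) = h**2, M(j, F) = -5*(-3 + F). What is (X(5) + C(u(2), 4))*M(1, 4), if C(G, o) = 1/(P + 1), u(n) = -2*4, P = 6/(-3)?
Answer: -120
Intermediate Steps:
P = -2 (P = 6*(-1/3) = -2)
M(j, F) = 15 - 5*F
u(n) = -8
C(G, o) = -1 (C(G, o) = 1/(-2 + 1) = 1/(-1) = -1)
(X(5) + C(u(2), 4))*M(1, 4) = (5**2 - 1)*(15 - 5*4) = (25 - 1)*(15 - 20) = 24*(-5) = -120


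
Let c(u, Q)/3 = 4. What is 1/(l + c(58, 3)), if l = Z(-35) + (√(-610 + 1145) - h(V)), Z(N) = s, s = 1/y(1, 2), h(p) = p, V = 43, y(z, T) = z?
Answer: -6/73 - √535/365 ≈ -0.14556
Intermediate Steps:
c(u, Q) = 12 (c(u, Q) = 3*4 = 12)
s = 1 (s = 1/1 = 1)
Z(N) = 1
l = -42 + √535 (l = 1 + (√(-610 + 1145) - 1*43) = 1 + (√535 - 43) = 1 + (-43 + √535) = -42 + √535 ≈ -18.870)
1/(l + c(58, 3)) = 1/((-42 + √535) + 12) = 1/(-30 + √535)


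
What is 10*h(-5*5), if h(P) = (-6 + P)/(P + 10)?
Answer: 62/3 ≈ 20.667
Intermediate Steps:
h(P) = (-6 + P)/(10 + P)
10*h(-5*5) = 10*((-6 - 5*5)/(10 - 5*5)) = 10*((-6 - 25)/(10 - 25)) = 10*(-31/(-15)) = 10*(-1/15*(-31)) = 10*(31/15) = 62/3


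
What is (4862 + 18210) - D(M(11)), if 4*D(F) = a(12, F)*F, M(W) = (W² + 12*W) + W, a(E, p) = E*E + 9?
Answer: 12974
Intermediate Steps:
a(E, p) = 9 + E² (a(E, p) = E² + 9 = 9 + E²)
M(W) = W² + 13*W
D(F) = 153*F/4 (D(F) = ((9 + 12²)*F)/4 = ((9 + 144)*F)/4 = (153*F)/4 = 153*F/4)
(4862 + 18210) - D(M(11)) = (4862 + 18210) - 153*11*(13 + 11)/4 = 23072 - 153*11*24/4 = 23072 - 153*264/4 = 23072 - 1*10098 = 23072 - 10098 = 12974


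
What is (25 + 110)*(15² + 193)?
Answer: 56430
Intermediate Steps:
(25 + 110)*(15² + 193) = 135*(225 + 193) = 135*418 = 56430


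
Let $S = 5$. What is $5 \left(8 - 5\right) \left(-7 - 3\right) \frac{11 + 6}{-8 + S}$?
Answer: $850$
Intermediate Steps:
$5 \left(8 - 5\right) \left(-7 - 3\right) \frac{11 + 6}{-8 + S} = 5 \left(8 - 5\right) \left(-7 - 3\right) \frac{11 + 6}{-8 + 5} = 5 \cdot 3 \left(-10\right) \frac{17}{-3} = 5 \left(-30\right) 17 \left(- \frac{1}{3}\right) = \left(-150\right) \left(- \frac{17}{3}\right) = 850$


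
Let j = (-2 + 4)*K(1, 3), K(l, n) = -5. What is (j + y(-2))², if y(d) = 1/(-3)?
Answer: 961/9 ≈ 106.78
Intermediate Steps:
y(d) = -⅓
j = -10 (j = (-2 + 4)*(-5) = 2*(-5) = -10)
(j + y(-2))² = (-10 - ⅓)² = (-31/3)² = 961/9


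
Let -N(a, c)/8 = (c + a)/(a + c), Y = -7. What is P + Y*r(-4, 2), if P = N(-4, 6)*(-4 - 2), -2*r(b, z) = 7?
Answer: 145/2 ≈ 72.500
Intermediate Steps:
N(a, c) = -8 (N(a, c) = -8*(c + a)/(a + c) = -8*(a + c)/(a + c) = -8*1 = -8)
r(b, z) = -7/2 (r(b, z) = -½*7 = -7/2)
P = 48 (P = -8*(-4 - 2) = -8*(-6) = 48)
P + Y*r(-4, 2) = 48 - 7*(-7/2) = 48 + 49/2 = 145/2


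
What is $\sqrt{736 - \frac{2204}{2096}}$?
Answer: $\frac{\sqrt{50449803}}{262} \approx 27.11$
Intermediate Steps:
$\sqrt{736 - \frac{2204}{2096}} = \sqrt{736 - \frac{551}{524}} = \sqrt{\frac{385113}{524}} = \frac{\sqrt{50449803}}{262}$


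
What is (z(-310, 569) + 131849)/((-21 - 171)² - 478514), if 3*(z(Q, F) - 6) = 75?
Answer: -13188/44165 ≈ -0.29861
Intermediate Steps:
z(Q, F) = 31 (z(Q, F) = 6 + (⅓)*75 = 6 + 25 = 31)
(z(-310, 569) + 131849)/((-21 - 171)² - 478514) = (31 + 131849)/((-21 - 171)² - 478514) = 131880/((-192)² - 478514) = 131880/(36864 - 478514) = 131880/(-441650) = 131880*(-1/441650) = -13188/44165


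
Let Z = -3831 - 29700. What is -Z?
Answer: 33531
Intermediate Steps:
Z = -33531
-Z = -1*(-33531) = 33531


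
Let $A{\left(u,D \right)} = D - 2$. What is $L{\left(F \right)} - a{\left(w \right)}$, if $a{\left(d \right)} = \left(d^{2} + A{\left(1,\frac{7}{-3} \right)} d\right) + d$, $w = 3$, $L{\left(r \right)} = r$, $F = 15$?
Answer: $16$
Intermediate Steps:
$A{\left(u,D \right)} = -2 + D$
$a{\left(d \right)} = d^{2} - \frac{10 d}{3}$ ($a{\left(d \right)} = \left(d^{2} + \left(-2 + \frac{7}{-3}\right) d\right) + d = \left(d^{2} + \left(-2 + 7 \left(- \frac{1}{3}\right)\right) d\right) + d = \left(d^{2} + \left(-2 - \frac{7}{3}\right) d\right) + d = \left(d^{2} - \frac{13 d}{3}\right) + d = d^{2} - \frac{10 d}{3}$)
$L{\left(F \right)} - a{\left(w \right)} = 15 - \frac{1}{3} \cdot 3 \left(-10 + 3 \cdot 3\right) = 15 - \frac{1}{3} \cdot 3 \left(-10 + 9\right) = 15 - \frac{1}{3} \cdot 3 \left(-1\right) = 15 - -1 = 15 + 1 = 16$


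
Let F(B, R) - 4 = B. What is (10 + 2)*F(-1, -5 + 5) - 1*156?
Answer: -120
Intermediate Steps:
F(B, R) = 4 + B
(10 + 2)*F(-1, -5 + 5) - 1*156 = (10 + 2)*(4 - 1) - 1*156 = 12*3 - 156 = 36 - 156 = -120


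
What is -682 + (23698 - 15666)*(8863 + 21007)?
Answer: 239915158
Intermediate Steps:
-682 + (23698 - 15666)*(8863 + 21007) = -682 + 8032*29870 = -682 + 239915840 = 239915158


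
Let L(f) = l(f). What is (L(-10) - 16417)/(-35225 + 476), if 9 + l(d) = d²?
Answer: 1814/3861 ≈ 0.46983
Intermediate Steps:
l(d) = -9 + d²
L(f) = -9 + f²
(L(-10) - 16417)/(-35225 + 476) = ((-9 + (-10)²) - 16417)/(-35225 + 476) = ((-9 + 100) - 16417)/(-34749) = (91 - 16417)*(-1/34749) = -16326*(-1/34749) = 1814/3861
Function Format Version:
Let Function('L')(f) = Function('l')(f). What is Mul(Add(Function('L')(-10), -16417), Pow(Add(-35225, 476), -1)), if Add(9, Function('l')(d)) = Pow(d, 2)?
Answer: Rational(1814, 3861) ≈ 0.46983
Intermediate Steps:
Function('l')(d) = Add(-9, Pow(d, 2))
Function('L')(f) = Add(-9, Pow(f, 2))
Mul(Add(Function('L')(-10), -16417), Pow(Add(-35225, 476), -1)) = Mul(Add(Add(-9, Pow(-10, 2)), -16417), Pow(Add(-35225, 476), -1)) = Mul(Add(Add(-9, 100), -16417), Pow(-34749, -1)) = Mul(Add(91, -16417), Rational(-1, 34749)) = Mul(-16326, Rational(-1, 34749)) = Rational(1814, 3861)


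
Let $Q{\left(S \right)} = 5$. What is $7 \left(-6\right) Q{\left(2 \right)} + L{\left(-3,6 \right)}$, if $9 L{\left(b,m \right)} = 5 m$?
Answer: $- \frac{620}{3} \approx -206.67$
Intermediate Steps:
$L{\left(b,m \right)} = \frac{5 m}{9}$
$7 \left(-6\right) Q{\left(2 \right)} + L{\left(-3,6 \right)} = 7 \left(-6\right) 5 + \frac{5}{9} \cdot 6 = \left(-42\right) 5 + \frac{10}{3} = -210 + \frac{10}{3} = - \frac{620}{3}$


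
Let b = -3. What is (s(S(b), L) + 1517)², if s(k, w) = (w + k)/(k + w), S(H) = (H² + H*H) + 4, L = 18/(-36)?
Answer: 2304324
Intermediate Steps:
L = -½ (L = 18*(-1/36) = -½ ≈ -0.50000)
S(H) = 4 + 2*H² (S(H) = (H² + H²) + 4 = 2*H² + 4 = 4 + 2*H²)
s(k, w) = 1 (s(k, w) = (k + w)/(k + w) = 1)
(s(S(b), L) + 1517)² = (1 + 1517)² = 1518² = 2304324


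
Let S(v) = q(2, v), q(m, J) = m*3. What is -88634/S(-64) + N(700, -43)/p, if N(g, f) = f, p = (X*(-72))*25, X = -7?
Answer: -186131443/12600 ≈ -14772.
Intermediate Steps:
q(m, J) = 3*m
p = 12600 (p = -7*(-72)*25 = 504*25 = 12600)
S(v) = 6 (S(v) = 3*2 = 6)
-88634/S(-64) + N(700, -43)/p = -88634/6 - 43/12600 = -88634*⅙ - 43*1/12600 = -44317/3 - 43/12600 = -186131443/12600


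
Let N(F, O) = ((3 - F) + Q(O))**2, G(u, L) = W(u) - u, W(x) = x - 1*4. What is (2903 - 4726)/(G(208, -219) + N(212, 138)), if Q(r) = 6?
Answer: -1823/41205 ≈ -0.044242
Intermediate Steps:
W(x) = -4 + x (W(x) = x - 4 = -4 + x)
G(u, L) = -4 (G(u, L) = (-4 + u) - u = -4)
N(F, O) = (9 - F)**2 (N(F, O) = ((3 - F) + 6)**2 = (9 - F)**2)
(2903 - 4726)/(G(208, -219) + N(212, 138)) = (2903 - 4726)/(-4 + (9 - 1*212)**2) = -1823/(-4 + (9 - 212)**2) = -1823/(-4 + (-203)**2) = -1823/(-4 + 41209) = -1823/41205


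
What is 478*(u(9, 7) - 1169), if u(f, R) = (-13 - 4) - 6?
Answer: -569776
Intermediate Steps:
u(f, R) = -23 (u(f, R) = -17 - 6 = -23)
478*(u(9, 7) - 1169) = 478*(-23 - 1169) = 478*(-1192) = -569776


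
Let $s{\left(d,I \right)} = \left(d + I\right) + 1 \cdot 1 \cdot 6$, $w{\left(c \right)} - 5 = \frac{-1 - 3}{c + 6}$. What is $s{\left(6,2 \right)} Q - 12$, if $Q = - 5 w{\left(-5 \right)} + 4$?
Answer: $-26$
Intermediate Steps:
$w{\left(c \right)} = 5 - \frac{4}{6 + c}$ ($w{\left(c \right)} = 5 + \frac{-1 - 3}{c + 6} = 5 - \frac{4}{6 + c}$)
$s{\left(d,I \right)} = 6 + I + d$ ($s{\left(d,I \right)} = \left(I + d\right) + 1 \cdot 6 = \left(I + d\right) + 6 = 6 + I + d$)
$Q = -1$ ($Q = - 5 \frac{26 + 5 \left(-5\right)}{6 - 5} + 4 = - 5 \frac{26 - 25}{1} + 4 = - 5 \cdot 1 \cdot 1 + 4 = \left(-5\right) 1 + 4 = -5 + 4 = -1$)
$s{\left(6,2 \right)} Q - 12 = \left(6 + 2 + 6\right) \left(-1\right) - 12 = 14 \left(-1\right) - 12 = -14 - 12 = -26$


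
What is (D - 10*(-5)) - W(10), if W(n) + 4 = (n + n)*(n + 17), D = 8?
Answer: -478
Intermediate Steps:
W(n) = -4 + 2*n*(17 + n) (W(n) = -4 + (n + n)*(n + 17) = -4 + (2*n)*(17 + n) = -4 + 2*n*(17 + n))
(D - 10*(-5)) - W(10) = (8 - 10*(-5)) - (-4 + 2*10² + 34*10) = (8 + 50) - (-4 + 2*100 + 340) = 58 - (-4 + 200 + 340) = 58 - 1*536 = 58 - 536 = -478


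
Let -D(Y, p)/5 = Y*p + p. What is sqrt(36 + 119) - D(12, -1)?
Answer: -65 + sqrt(155) ≈ -52.550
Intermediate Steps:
D(Y, p) = -5*p - 5*Y*p (D(Y, p) = -5*(Y*p + p) = -5*(p + Y*p) = -5*p - 5*Y*p)
sqrt(36 + 119) - D(12, -1) = sqrt(36 + 119) - (-5)*(-1)*(1 + 12) = sqrt(155) - (-5)*(-1)*13 = sqrt(155) - 1*65 = sqrt(155) - 65 = -65 + sqrt(155)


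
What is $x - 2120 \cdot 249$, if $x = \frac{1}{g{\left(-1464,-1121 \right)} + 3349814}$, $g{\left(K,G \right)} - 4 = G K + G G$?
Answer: $- \frac{3297984671639}{6247603} \approx -5.2788 \cdot 10^{5}$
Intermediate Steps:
$g{\left(K,G \right)} = 4 + G^{2} + G K$ ($g{\left(K,G \right)} = 4 + \left(G K + G G\right) = 4 + \left(G K + G^{2}\right) = 4 + \left(G^{2} + G K\right) = 4 + G^{2} + G K$)
$x = \frac{1}{6247603}$ ($x = \frac{1}{\left(4 + \left(-1121\right)^{2} - -1641144\right) + 3349814} = \frac{1}{\left(4 + 1256641 + 1641144\right) + 3349814} = \frac{1}{2897789 + 3349814} = \frac{1}{6247603} \approx 1.6006 \cdot 10^{-7}$)
$x - 2120 \cdot 249 = \frac{1}{6247603} - 2120 \cdot 249 = \frac{1}{6247603} - 527880 = - \frac{3297984671639}{6247603}$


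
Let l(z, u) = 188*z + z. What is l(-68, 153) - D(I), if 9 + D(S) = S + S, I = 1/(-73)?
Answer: -937537/73 ≈ -12843.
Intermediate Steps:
l(z, u) = 189*z
I = -1/73 ≈ -0.013699
D(S) = -9 + 2*S (D(S) = -9 + (S + S) = -9 + 2*S)
l(-68, 153) - D(I) = 189*(-68) - (-9 + 2*(-1/73)) = -12852 - (-9 - 2/73) = -12852 - 1*(-659/73) = -12852 + 659/73 = -937537/73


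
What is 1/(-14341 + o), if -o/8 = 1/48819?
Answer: -48819/700113287 ≈ -6.9730e-5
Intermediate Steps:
o = -8/48819 ≈ -0.00016387
1/(-14341 + o) = 1/(-14341 - 8/48819) = 1/(-700113287/48819) = -48819/700113287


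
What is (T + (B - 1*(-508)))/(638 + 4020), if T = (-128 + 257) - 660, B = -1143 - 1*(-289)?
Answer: -877/4658 ≈ -0.18828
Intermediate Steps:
B = -854 (B = -1143 + 289 = -854)
T = -531 (T = 129 - 660 = -531)
(T + (B - 1*(-508)))/(638 + 4020) = (-531 + (-854 - 1*(-508)))/(638 + 4020) = (-531 + (-854 + 508))/4658 = (-531 - 346)*(1/4658) = -877*1/4658 = -877/4658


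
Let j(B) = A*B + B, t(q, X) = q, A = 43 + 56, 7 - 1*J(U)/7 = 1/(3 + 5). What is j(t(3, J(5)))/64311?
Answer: 100/21437 ≈ 0.0046648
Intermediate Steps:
J(U) = 385/8 (J(U) = 49 - 7/(3 + 5) = 49 - 7/8 = 385/8)
A = 99
j(B) = 100*B (j(B) = 99*B + B = 100*B)
j(t(3, J(5)))/64311 = (100*3)/64311 = 300*(1/64311) = 100/21437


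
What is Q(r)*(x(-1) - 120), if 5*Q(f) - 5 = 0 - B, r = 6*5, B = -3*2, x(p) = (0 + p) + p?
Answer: -1342/5 ≈ -268.40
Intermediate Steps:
x(p) = 2*p (x(p) = p + p = 2*p)
B = -6
r = 30
Q(f) = 11/5 (Q(f) = 1 + (0 - 1*(-6))/5 = 1 + (0 + 6)/5 = 1 + (⅕)*6 = 1 + 6/5 = 11/5)
Q(r)*(x(-1) - 120) = 11*(2*(-1) - 120)/5 = 11*(-2 - 120)/5 = (11/5)*(-122) = -1342/5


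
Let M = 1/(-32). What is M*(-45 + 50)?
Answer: -5/32 ≈ -0.15625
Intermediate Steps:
M = -1/32 ≈ -0.031250
M*(-45 + 50) = -(-45 + 50)/32 = -1/32*5 = -5/32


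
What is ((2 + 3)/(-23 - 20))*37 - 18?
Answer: -959/43 ≈ -22.302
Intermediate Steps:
((2 + 3)/(-23 - 20))*37 - 18 = (5/(-43))*37 - 18 = (5*(-1/43))*37 - 18 = -5/43*37 - 18 = -185/43 - 18 = -959/43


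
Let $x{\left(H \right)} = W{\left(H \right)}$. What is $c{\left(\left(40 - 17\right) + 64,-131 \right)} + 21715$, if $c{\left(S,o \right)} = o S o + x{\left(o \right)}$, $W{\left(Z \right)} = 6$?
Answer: $1514728$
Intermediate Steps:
$x{\left(H \right)} = 6$
$c{\left(S,o \right)} = 6 + S o^{2}$ ($c{\left(S,o \right)} = o S o + 6 = S o o + 6 = S o^{2} + 6 = 6 + S o^{2}$)
$c{\left(\left(40 - 17\right) + 64,-131 \right)} + 21715 = \left(6 + \left(\left(40 - 17\right) + 64\right) \left(-131\right)^{2}\right) + 21715 = \left(6 + \left(23 + 64\right) 17161\right) + 21715 = \left(6 + 87 \cdot 17161\right) + 21715 = \left(6 + 1493007\right) + 21715 = 1493013 + 21715 = 1514728$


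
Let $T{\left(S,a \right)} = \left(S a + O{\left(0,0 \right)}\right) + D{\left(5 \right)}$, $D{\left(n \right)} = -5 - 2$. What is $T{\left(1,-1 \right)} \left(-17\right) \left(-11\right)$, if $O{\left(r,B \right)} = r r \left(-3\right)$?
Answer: $-1496$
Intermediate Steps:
$O{\left(r,B \right)} = - 3 r^{2}$ ($O{\left(r,B \right)} = r^{2} \left(-3\right) = - 3 r^{2}$)
$D{\left(n \right)} = -7$ ($D{\left(n \right)} = -5 - 2 = -7$)
$T{\left(S,a \right)} = -7 + S a$ ($T{\left(S,a \right)} = \left(S a - 3 \cdot 0^{2}\right) - 7 = \left(S a - 0\right) - 7 = \left(S a + 0\right) - 7 = S a - 7 = -7 + S a$)
$T{\left(1,-1 \right)} \left(-17\right) \left(-11\right) = \left(-7 + 1 \left(-1\right)\right) \left(-17\right) \left(-11\right) = \left(-7 - 1\right) \left(-17\right) \left(-11\right) = \left(-8\right) \left(-17\right) \left(-11\right) = 136 \left(-11\right) = -1496$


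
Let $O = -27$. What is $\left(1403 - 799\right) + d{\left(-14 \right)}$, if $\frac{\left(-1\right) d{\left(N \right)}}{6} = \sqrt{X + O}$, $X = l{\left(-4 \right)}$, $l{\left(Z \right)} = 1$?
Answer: $604 - 6 i \sqrt{26} \approx 604.0 - 30.594 i$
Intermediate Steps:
$X = 1$
$d{\left(N \right)} = - 6 i \sqrt{26}$ ($d{\left(N \right)} = - 6 \sqrt{1 - 27} = - 6 \sqrt{-26} = - 6 i \sqrt{26}$)
$\left(1403 - 799\right) + d{\left(-14 \right)} = \left(1403 - 799\right) - 6 i \sqrt{26} = 604 - 6 i \sqrt{26}$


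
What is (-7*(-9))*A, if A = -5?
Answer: -315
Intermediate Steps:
(-7*(-9))*A = -7*(-9)*(-5) = 63*(-5) = -315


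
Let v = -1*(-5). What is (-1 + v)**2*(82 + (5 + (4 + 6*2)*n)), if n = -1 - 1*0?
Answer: 1136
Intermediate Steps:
v = 5
n = -1 (n = -1 + 0 = -1)
(-1 + v)**2*(82 + (5 + (4 + 6*2)*n)) = (-1 + 5)**2*(82 + (5 + (4 + 6*2)*(-1))) = 4**2*(82 + (5 + (4 + 12)*(-1))) = 16*(82 + (5 + 16*(-1))) = 16*(82 + (5 - 16)) = 16*(82 - 11) = 16*71 = 1136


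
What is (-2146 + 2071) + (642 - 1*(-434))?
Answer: 1001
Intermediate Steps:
(-2146 + 2071) + (642 - 1*(-434)) = -75 + (642 + 434) = -75 + 1076 = 1001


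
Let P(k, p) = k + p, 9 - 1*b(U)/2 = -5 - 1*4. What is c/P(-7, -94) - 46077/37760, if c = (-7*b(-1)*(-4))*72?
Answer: -2745123537/3813760 ≈ -719.79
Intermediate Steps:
b(U) = 36 (b(U) = 18 - 2*(-5 - 1*4) = 18 - 2*(-5 - 4) = 18 - 2*(-9) = 18 + 18 = 36)
c = 72576 (c = (-7*36*(-4))*72 = -252*(-4)*72 = 1008*72 = 72576)
c/P(-7, -94) - 46077/37760 = 72576/(-7 - 94) - 46077/37760 = 72576/(-101) - 46077*1/37760 = 72576*(-1/101) - 46077/37760 = -72576/101 - 46077/37760 = -2745123537/3813760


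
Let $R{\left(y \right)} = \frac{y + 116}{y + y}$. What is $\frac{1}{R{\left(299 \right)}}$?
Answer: $\frac{598}{415} \approx 1.441$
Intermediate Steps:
$R{\left(y \right)} = \frac{116 + y}{2 y}$
$\frac{1}{R{\left(299 \right)}} = \frac{1}{\frac{1}{2} \cdot \frac{1}{299} \left(116 + 299\right)} = \frac{1}{\frac{1}{2} \cdot \frac{1}{299} \cdot 415} = \frac{1}{\frac{415}{598}} = \frac{598}{415}$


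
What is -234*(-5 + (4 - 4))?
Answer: 1170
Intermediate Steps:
-234*(-5 + (4 - 4)) = -234*(-5 + 0) = -234*(-5) = -117*(-10) = 1170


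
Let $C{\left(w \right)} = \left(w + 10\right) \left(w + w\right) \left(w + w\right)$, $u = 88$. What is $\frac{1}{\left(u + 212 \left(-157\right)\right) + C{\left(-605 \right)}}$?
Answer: $- \frac{1}{871172696} \approx -1.1479 \cdot 10^{-9}$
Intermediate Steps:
$C{\left(w \right)} = 4 w^{2} \left(10 + w\right)$ ($C{\left(w \right)} = \left(10 + w\right) 2 w 2 w = 2 w \left(10 + w\right) 2 w = 4 w^{2} \left(10 + w\right)$)
$\frac{1}{\left(u + 212 \left(-157\right)\right) + C{\left(-605 \right)}} = \frac{1}{\left(88 + 212 \left(-157\right)\right) + 4 \left(-605\right)^{2} \left(10 - 605\right)} = \frac{1}{\left(88 - 33284\right) + 4 \cdot 366025 \left(-595\right)} = \frac{1}{-33196 - 871139500} = \frac{1}{-871172696} = - \frac{1}{871172696}$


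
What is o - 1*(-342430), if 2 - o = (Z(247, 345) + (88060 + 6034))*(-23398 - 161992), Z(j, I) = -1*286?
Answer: 17391407552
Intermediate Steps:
Z(j, I) = -286
o = 17391065122 (o = 2 - (-286 + (88060 + 6034))*(-23398 - 161992) = 2 - (-286 + 94094)*(-185390) = 2 - 93808*(-185390) = 2 - 1*(-17391065120) = 2 + 17391065120 = 17391065122)
o - 1*(-342430) = 17391065122 - 1*(-342430) = 17391065122 + 342430 = 17391407552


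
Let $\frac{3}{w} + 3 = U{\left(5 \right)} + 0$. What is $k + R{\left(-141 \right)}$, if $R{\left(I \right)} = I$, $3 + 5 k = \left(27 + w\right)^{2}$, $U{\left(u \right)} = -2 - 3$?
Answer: $\frac{57}{320} \approx 0.17812$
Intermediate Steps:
$U{\left(u \right)} = -5$ ($U{\left(u \right)} = -2 - 3 = -5$)
$w = - \frac{3}{8}$ ($w = \frac{3}{-3 + \left(-5 + 0\right)} = \frac{3}{-3 - 5} = \frac{3}{-8} = 3 \left(- \frac{1}{8}\right) = - \frac{3}{8} \approx -0.375$)
$k = \frac{45177}{320}$ ($k = - \frac{3}{5} + \frac{\left(27 - \frac{3}{8}\right)^{2}}{5} = - \frac{3}{5} + \frac{\left(\frac{213}{8}\right)^{2}}{5} = - \frac{3}{5} + \frac{1}{5} \cdot \frac{45369}{64} = - \frac{3}{5} + \frac{45369}{320} = \frac{45177}{320} \approx 141.18$)
$k + R{\left(-141 \right)} = \frac{45177}{320} - 141 = \frac{57}{320}$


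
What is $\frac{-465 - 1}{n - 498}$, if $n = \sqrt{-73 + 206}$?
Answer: $\frac{232068}{247871} + \frac{466 \sqrt{133}}{247871} \approx 0.95793$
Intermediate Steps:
$n = \sqrt{133} \approx 11.533$
$\frac{-465 - 1}{n - 498} = \frac{-465 - 1}{\sqrt{133} - 498} = - \frac{466}{-498 + \sqrt{133}}$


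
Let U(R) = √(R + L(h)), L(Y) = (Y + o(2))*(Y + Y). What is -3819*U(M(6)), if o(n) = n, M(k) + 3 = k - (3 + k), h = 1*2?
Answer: -3819*√10 ≈ -12077.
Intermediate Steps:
h = 2
M(k) = -6 (M(k) = -3 + (k - (3 + k)) = -3 + (k + (-3 - k)) = -3 - 3 = -6)
L(Y) = 2*Y*(2 + Y) (L(Y) = (Y + 2)*(Y + Y) = (2 + Y)*(2*Y) = 2*Y*(2 + Y))
U(R) = √(16 + R) (U(R) = √(R + 2*2*(2 + 2)) = √(R + 2*2*4) = √(R + 16) = √(16 + R))
-3819*U(M(6)) = -3819*√(16 - 6) = -3819*√10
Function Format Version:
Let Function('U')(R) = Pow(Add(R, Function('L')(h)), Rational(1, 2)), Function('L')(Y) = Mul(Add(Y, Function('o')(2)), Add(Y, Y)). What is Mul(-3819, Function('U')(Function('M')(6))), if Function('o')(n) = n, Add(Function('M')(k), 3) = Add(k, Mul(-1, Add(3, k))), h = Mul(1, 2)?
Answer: Mul(-3819, Pow(10, Rational(1, 2))) ≈ -12077.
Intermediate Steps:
h = 2
Function('M')(k) = -6 (Function('M')(k) = Add(-3, Add(k, Mul(-1, Add(3, k)))) = Add(-3, Add(k, Add(-3, Mul(-1, k)))) = Add(-3, -3) = -6)
Function('L')(Y) = Mul(2, Y, Add(2, Y)) (Function('L')(Y) = Mul(Add(Y, 2), Add(Y, Y)) = Mul(Add(2, Y), Mul(2, Y)) = Mul(2, Y, Add(2, Y)))
Function('U')(R) = Pow(Add(16, R), Rational(1, 2)) (Function('U')(R) = Pow(Add(R, Mul(2, 2, Add(2, 2))), Rational(1, 2)) = Pow(Add(R, Mul(2, 2, 4)), Rational(1, 2)) = Pow(Add(R, 16), Rational(1, 2)) = Pow(Add(16, R), Rational(1, 2)))
Mul(-3819, Function('U')(Function('M')(6))) = Mul(-3819, Pow(Add(16, -6), Rational(1, 2))) = Mul(-3819, Pow(10, Rational(1, 2)))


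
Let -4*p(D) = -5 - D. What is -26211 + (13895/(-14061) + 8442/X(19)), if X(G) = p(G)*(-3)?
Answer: -375161375/14061 ≈ -26681.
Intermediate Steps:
p(D) = 5/4 + D/4 (p(D) = -(-5 - D)/4 = 5/4 + D/4)
X(G) = -15/4 - 3*G/4 (X(G) = (5/4 + G/4)*(-3) = -15/4 - 3*G/4)
-26211 + (13895/(-14061) + 8442/X(19)) = -26211 + (13895/(-14061) + 8442/(-15/4 - 3/4*19)) = -26211 + (13895*(-1/14061) + 8442/(-15/4 - 57/4)) = -26211 + (-13895/14061 + 8442/(-18)) = -26211 + (-13895/14061 + 8442*(-1/18)) = -26211 + (-13895/14061 - 469) = -26211 - 6608504/14061 = -375161375/14061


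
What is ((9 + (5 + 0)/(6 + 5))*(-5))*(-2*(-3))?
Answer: -3120/11 ≈ -283.64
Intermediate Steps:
((9 + (5 + 0)/(6 + 5))*(-5))*(-2*(-3)) = ((9 + 5/11)*(-5))*6 = ((104/11)*(-5))*6 = -520/11*6 = -3120/11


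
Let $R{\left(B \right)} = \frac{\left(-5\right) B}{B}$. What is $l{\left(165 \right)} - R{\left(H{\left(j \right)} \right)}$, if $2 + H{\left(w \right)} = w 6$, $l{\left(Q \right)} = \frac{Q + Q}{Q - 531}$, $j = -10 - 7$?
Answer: $\frac{250}{61} \approx 4.0984$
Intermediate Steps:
$j = -17$
$l{\left(Q \right)} = \frac{2 Q}{-531 + Q}$
$H{\left(w \right)} = -2 + 6 w$ ($H{\left(w \right)} = -2 + w 6 = -2 + 6 w$)
$R{\left(B \right)} = -5$
$l{\left(165 \right)} - R{\left(H{\left(j \right)} \right)} = 2 \cdot 165 \frac{1}{-531 + 165} - -5 = 2 \cdot 165 \frac{1}{-366} + 5 = 2 \cdot 165 \left(- \frac{1}{366}\right) + 5 = - \frac{55}{61} + 5 = \frac{250}{61}$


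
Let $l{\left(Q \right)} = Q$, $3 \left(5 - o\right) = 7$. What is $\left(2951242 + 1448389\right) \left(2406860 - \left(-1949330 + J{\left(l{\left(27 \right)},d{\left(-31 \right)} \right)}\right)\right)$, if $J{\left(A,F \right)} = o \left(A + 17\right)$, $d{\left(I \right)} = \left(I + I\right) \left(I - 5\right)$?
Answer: $\frac{57495337027558}{3} \approx 1.9165 \cdot 10^{13}$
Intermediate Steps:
$o = \frac{8}{3}$ ($o = 5 - \frac{7}{3} = \frac{8}{3} \approx 2.6667$)
$d{\left(I \right)} = 2 I \left(-5 + I\right)$
$J{\left(A,F \right)} = \frac{136}{3} + \frac{8 A}{3}$ ($J{\left(A,F \right)} = \frac{8 \left(A + 17\right)}{3} = \frac{8 \left(17 + A\right)}{3} = \frac{136}{3} + \frac{8 A}{3}$)
$\left(2951242 + 1448389\right) \left(2406860 - \left(-1949330 + J{\left(l{\left(27 \right)},d{\left(-31 \right)} \right)}\right)\right) = \left(2951242 + 1448389\right) \left(2406860 + \left(1949330 - \left(\frac{136}{3} + \frac{8}{3} \cdot 27\right)\right)\right) = 4399631 \left(2406860 + \left(1949330 - \left(\frac{136}{3} + 72\right)\right)\right) = 4399631 \left(2406860 + \left(1949330 - \frac{352}{3}\right)\right) = 4399631 \left(2406860 + \frac{5847638}{3}\right) = 4399631 \cdot \frac{13068218}{3} = \frac{57495337027558}{3}$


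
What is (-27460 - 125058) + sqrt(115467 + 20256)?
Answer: -152518 + sqrt(135723) ≈ -1.5215e+5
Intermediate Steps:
(-27460 - 125058) + sqrt(115467 + 20256) = -152518 + sqrt(135723)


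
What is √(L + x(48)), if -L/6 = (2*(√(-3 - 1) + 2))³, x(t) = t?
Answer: 4*√(51 - 48*I) ≈ 31.117 - 12.34*I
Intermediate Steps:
L = -6*(4 + 4*I)³ (L = -6*8*(√(-3 - 1) + 2)³ = -6*8*(√(-4) + 2)³ = -6*8*(2*I + 2)³ = -6*8*(2 + 2*I)³ = -6*(4 + 4*I)³ ≈ 768.0 - 768.0*I)
√(L + x(48)) = √((768 - 768*I) + 48) = √(816 - 768*I)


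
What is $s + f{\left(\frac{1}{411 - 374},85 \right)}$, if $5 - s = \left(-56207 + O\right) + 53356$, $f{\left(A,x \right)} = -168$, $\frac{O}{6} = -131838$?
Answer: $793716$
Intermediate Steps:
$O = -791028$ ($O = 6 \left(-131838\right) = -791028$)
$s = 793884$ ($s = 5 - \left(\left(-56207 - 791028\right) + 53356\right) = 5 - \left(-847235 + 53356\right) = 5 - -793879 = 5 + 793879 = 793884$)
$s + f{\left(\frac{1}{411 - 374},85 \right)} = 793884 - 168 = 793716$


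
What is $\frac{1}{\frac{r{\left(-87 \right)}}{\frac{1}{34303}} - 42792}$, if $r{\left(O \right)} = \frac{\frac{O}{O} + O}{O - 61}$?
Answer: $- \frac{74}{1691579} \approx -4.3746 \cdot 10^{-5}$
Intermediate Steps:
$r{\left(O \right)} = \frac{1 + O}{-61 + O}$
$\frac{1}{\frac{r{\left(-87 \right)}}{\frac{1}{34303}} - 42792} = \frac{1}{\frac{\frac{1}{-61 - 87} \left(1 - 87\right)}{\frac{1}{34303}} - 42792} = \frac{1}{\frac{1}{-148} \left(-86\right) \frac{1}{\frac{1}{34303}} - 42792} = \frac{1}{\left(- \frac{1}{148}\right) \left(-86\right) 34303 - 42792} = \frac{1}{\frac{43}{74} \cdot 34303 - 42792} = \frac{1}{\frac{1475029}{74} - 42792} = \frac{1}{- \frac{1691579}{74}} = - \frac{74}{1691579}$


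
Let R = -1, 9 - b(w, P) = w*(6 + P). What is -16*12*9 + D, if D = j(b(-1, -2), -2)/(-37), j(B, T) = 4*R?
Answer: -63932/37 ≈ -1727.9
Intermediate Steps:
b(w, P) = 9 - w*(6 + P)
j(B, T) = -4 (j(B, T) = 4*(-1) = -4)
D = 4/37 (D = -4/(-37) = -1/37*(-4) = 4/37 ≈ 0.10811)
-16*12*9 + D = -16*12*9 + 4/37 = -192*9 + 4/37 = -1728 + 4/37 = -63932/37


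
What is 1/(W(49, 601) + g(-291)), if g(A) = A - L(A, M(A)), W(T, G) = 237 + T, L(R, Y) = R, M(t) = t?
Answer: 1/286 ≈ 0.0034965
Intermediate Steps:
g(A) = 0 (g(A) = A - A = 0)
1/(W(49, 601) + g(-291)) = 1/((237 + 49) + 0) = 1/(286 + 0) = 1/286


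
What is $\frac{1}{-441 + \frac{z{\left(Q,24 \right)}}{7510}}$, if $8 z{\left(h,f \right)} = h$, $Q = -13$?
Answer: $- \frac{60080}{26495293} \approx -0.0022676$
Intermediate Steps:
$z{\left(h,f \right)} = \frac{h}{8}$
$\frac{1}{-441 + \frac{z{\left(Q,24 \right)}}{7510}} = \frac{1}{-441 + \frac{\frac{1}{8} \left(-13\right)}{7510}} = \frac{1}{-441 - \frac{13}{60080}} = \frac{1}{- \frac{26495293}{60080}} = - \frac{60080}{26495293}$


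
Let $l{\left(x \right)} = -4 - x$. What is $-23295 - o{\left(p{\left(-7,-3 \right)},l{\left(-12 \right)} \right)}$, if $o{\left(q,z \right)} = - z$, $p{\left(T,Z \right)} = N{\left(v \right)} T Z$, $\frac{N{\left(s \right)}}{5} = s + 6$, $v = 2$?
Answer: $-23287$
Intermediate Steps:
$N{\left(s \right)} = 30 + 5 s$ ($N{\left(s \right)} = 5 \left(s + 6\right) = 5 \left(6 + s\right) = 30 + 5 s$)
$p{\left(T,Z \right)} = 40 T Z$ ($p{\left(T,Z \right)} = \left(30 + 5 \cdot 2\right) T Z = \left(30 + 10\right) T Z = 40 T Z$)
$-23295 - o{\left(p{\left(-7,-3 \right)},l{\left(-12 \right)} \right)} = -23295 - - (-4 - -12) = -23295 - - (-4 + 12) = -23295 - \left(-1\right) 8 = -23295 - -8 = -23295 + 8 = -23287$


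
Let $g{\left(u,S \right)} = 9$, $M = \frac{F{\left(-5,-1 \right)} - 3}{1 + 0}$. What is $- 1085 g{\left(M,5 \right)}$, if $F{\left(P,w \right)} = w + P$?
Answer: $-9765$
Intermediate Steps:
$F{\left(P,w \right)} = P + w$
$M = -9$ ($M = \frac{\left(-5 - 1\right) - 3}{1 + 0} = \frac{-6 - 3}{1} = \left(-9\right) 1 = -9$)
$- 1085 g{\left(M,5 \right)} = \left(-1085\right) 9 = -9765$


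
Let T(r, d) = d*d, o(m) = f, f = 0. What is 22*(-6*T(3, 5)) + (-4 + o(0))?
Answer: -3304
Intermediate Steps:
o(m) = 0
T(r, d) = d²
22*(-6*T(3, 5)) + (-4 + o(0)) = 22*(-6*5²) + (-4 + 0) = 22*(-6*25) - 4 = 22*(-150) - 4 = -3300 - 4 = -3304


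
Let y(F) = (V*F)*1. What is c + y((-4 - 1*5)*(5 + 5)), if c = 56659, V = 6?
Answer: 56119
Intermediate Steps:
y(F) = 6*F (y(F) = (6*F)*1 = 6*F)
c + y((-4 - 1*5)*(5 + 5)) = 56659 + 6*((-4 - 1*5)*(5 + 5)) = 56659 + 6*((-4 - 5)*10) = 56659 + 6*(-9*10) = 56659 + 6*(-90) = 56659 - 540 = 56119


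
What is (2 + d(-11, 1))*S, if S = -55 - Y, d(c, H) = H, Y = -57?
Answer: 6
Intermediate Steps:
S = 2 (S = -55 - 1*(-57) = -55 + 57 = 2)
(2 + d(-11, 1))*S = (2 + 1)*2 = 3*2 = 6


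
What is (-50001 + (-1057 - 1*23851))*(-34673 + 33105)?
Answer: 117457312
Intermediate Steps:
(-50001 + (-1057 - 1*23851))*(-34673 + 33105) = (-50001 + (-1057 - 23851))*(-1568) = (-50001 - 24908)*(-1568) = -74909*(-1568) = 117457312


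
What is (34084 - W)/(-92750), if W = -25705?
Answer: -59789/92750 ≈ -0.64463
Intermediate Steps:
(34084 - W)/(-92750) = (34084 - 1*(-25705))/(-92750) = (34084 + 25705)*(-1/92750) = 59789*(-1/92750) = -59789/92750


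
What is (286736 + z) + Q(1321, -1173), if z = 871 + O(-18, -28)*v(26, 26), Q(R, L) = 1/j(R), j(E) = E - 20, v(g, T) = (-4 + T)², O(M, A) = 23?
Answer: 388659440/1301 ≈ 2.9874e+5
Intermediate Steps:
j(E) = -20 + E
Q(R, L) = 1/(-20 + R)
z = 12003 (z = 871 + 23*(-4 + 26)² = 871 + 23*22² = 871 + 23*484 = 871 + 11132 = 12003)
(286736 + z) + Q(1321, -1173) = (286736 + 12003) + 1/(-20 + 1321) = 298739 + 1/1301 = 388659440/1301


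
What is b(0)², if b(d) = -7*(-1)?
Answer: 49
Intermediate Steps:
b(d) = 7
b(0)² = 7² = 49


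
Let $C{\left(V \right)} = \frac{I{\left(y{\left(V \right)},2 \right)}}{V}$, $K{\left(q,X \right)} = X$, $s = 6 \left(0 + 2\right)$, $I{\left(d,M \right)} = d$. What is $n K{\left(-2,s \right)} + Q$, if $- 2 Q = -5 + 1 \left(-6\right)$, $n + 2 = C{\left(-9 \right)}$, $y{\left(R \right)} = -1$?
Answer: $- \frac{103}{6} \approx -17.167$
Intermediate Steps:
$s = 12$ ($s = 6 \cdot 2 = 12$)
$C{\left(V \right)} = - \frac{1}{V}$
$n = - \frac{17}{9}$ ($n = -2 - \frac{1}{-9} = -2 - - \frac{1}{9} = -2 + \frac{1}{9} = - \frac{17}{9} \approx -1.8889$)
$Q = \frac{11}{2}$ ($Q = - \frac{-5 + 1 \left(-6\right)}{2} = - \frac{-5 - 6}{2} = \left(- \frac{1}{2}\right) \left(-11\right) = \frac{11}{2} \approx 5.5$)
$n K{\left(-2,s \right)} + Q = \left(- \frac{17}{9}\right) 12 + \frac{11}{2} = - \frac{68}{3} + \frac{11}{2} = - \frac{103}{6}$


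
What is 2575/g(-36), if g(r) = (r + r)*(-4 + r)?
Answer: 515/576 ≈ 0.89410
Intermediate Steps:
g(r) = 2*r*(-4 + r) (g(r) = (2*r)*(-4 + r) = 2*r*(-4 + r))
2575/g(-36) = 2575/((2*(-36)*(-4 - 36))) = 2575/((2*(-36)*(-40))) = 2575/2880 = 2575*(1/2880) = 515/576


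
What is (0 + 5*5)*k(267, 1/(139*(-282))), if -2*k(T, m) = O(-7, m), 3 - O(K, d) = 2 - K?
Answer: 75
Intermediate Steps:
O(K, d) = 1 + K (O(K, d) = 3 - (2 - K) = 3 + (-2 + K) = 1 + K)
k(T, m) = 3 (k(T, m) = -(1 - 7)/2 = -½*(-6) = 3)
(0 + 5*5)*k(267, 1/(139*(-282))) = (0 + 5*5)*3 = (0 + 25)*3 = 25*3 = 75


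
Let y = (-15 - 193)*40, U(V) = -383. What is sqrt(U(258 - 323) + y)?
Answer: 3*I*sqrt(967) ≈ 93.29*I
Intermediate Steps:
y = -8320 (y = -208*40 = -8320)
sqrt(U(258 - 323) + y) = sqrt(-383 - 8320) = sqrt(-8703) = 3*I*sqrt(967)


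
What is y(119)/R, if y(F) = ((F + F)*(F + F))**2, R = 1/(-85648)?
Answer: -274805268252928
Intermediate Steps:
R = -1/85648 ≈ -1.1676e-5
y(F) = 16*F**4 (y(F) = ((2*F)*(2*F))**2 = (4*F**2)**2 = 16*F**4)
y(119)/R = (16*119**4)/(-1/85648) = (16*200533921)*(-85648) = 3208542736*(-85648) = -274805268252928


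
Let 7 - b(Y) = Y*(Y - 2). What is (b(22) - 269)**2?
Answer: 492804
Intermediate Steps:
b(Y) = 7 - Y*(-2 + Y) (b(Y) = 7 - Y*(Y - 2) = 7 - Y*(-2 + Y))
(b(22) - 269)**2 = ((7 - 1*22**2 + 2*22) - 269)**2 = ((7 - 1*484 + 44) - 269)**2 = ((7 - 484 + 44) - 269)**2 = (-433 - 269)**2 = (-702)**2 = 492804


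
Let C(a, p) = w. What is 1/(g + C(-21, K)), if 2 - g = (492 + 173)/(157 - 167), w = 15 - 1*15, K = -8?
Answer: 2/137 ≈ 0.014599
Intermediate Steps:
w = 0 (w = 15 - 15 = 0)
C(a, p) = 0
g = 137/2 (g = 2 - (492 + 173)/(157 - 167) = 2 - 665/(-10) = 2 - 665*(-1)/10 = 2 - 1*(-133/2) = 2 + 133/2 = 137/2 ≈ 68.500)
1/(g + C(-21, K)) = 1/(137/2 + 0) = 1/(137/2) = 2/137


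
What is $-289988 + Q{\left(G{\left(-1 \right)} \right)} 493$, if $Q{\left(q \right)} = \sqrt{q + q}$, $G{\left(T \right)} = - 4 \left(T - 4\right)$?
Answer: $-289988 + 986 \sqrt{10} \approx -2.8687 \cdot 10^{5}$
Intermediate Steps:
$G{\left(T \right)} = 16 - 4 T$ ($G{\left(T \right)} = - 4 \left(-4 + T\right) = 16 - 4 T$)
$Q{\left(q \right)} = \sqrt{2} \sqrt{q}$ ($Q{\left(q \right)} = \sqrt{2 q} = \sqrt{2} \sqrt{q}$)
$-289988 + Q{\left(G{\left(-1 \right)} \right)} 493 = -289988 + \sqrt{2} \sqrt{16 - -4} \cdot 493 = -289988 + \sqrt{2} \sqrt{16 + 4} \cdot 493 = -289988 + \sqrt{2} \sqrt{20} \cdot 493 = -289988 + \sqrt{2} \cdot 2 \sqrt{5} \cdot 493 = -289988 + 2 \sqrt{10} \cdot 493 = -289988 + 986 \sqrt{10}$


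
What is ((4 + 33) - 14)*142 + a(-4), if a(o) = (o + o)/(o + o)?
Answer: 3267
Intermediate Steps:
a(o) = 1 (a(o) = (2*o)/((2*o)) = (2*o)*(1/(2*o)) = 1)
((4 + 33) - 14)*142 + a(-4) = ((4 + 33) - 14)*142 + 1 = (37 - 14)*142 + 1 = 23*142 + 1 = 3266 + 1 = 3267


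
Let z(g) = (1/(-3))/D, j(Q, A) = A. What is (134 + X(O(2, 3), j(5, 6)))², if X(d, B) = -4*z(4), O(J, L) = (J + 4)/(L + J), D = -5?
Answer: 4024036/225 ≈ 17885.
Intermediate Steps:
O(J, L) = (4 + J)/(J + L)
z(g) = 1/15 (z(g) = (1/(-3))/(-5) = (1*(-⅓))*(-⅕) = -⅓*(-⅕) = 1/15)
X(d, B) = -4/15 (X(d, B) = -4*1/15 = -4/15)
(134 + X(O(2, 3), j(5, 6)))² = (134 - 4/15)² = (2006/15)² = 4024036/225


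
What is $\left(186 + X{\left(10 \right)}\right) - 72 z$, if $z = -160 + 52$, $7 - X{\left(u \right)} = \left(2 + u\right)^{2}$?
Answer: $7825$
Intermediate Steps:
$X{\left(u \right)} = 7 - \left(2 + u\right)^{2}$
$z = -108$
$\left(186 + X{\left(10 \right)}\right) - 72 z = \left(186 + \left(7 - \left(2 + 10\right)^{2}\right)\right) - -7776 = \left(186 + \left(7 - 12^{2}\right)\right) + 7776 = \left(186 + \left(7 - 144\right)\right) + 7776 = \left(186 - 137\right) + 7776 = 49 + 7776 = 7825$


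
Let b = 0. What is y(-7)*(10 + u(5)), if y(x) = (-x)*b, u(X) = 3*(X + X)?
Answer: 0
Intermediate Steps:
u(X) = 6*X (u(X) = 3*(2*X) = 6*X)
y(x) = 0 (y(x) = -x*0 = 0)
y(-7)*(10 + u(5)) = 0*(10 + 6*5) = 0*(10 + 30) = 0*40 = 0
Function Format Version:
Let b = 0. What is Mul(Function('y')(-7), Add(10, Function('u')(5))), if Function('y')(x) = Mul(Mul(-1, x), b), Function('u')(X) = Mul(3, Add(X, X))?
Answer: 0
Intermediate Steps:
Function('u')(X) = Mul(6, X) (Function('u')(X) = Mul(3, Mul(2, X)) = Mul(6, X))
Function('y')(x) = 0 (Function('y')(x) = Mul(Mul(-1, x), 0) = 0)
Mul(Function('y')(-7), Add(10, Function('u')(5))) = Mul(0, Add(10, Mul(6, 5))) = Mul(0, Add(10, 30)) = Mul(0, 40) = 0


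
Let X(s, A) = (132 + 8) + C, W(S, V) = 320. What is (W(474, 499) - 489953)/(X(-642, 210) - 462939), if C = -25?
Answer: 489633/462824 ≈ 1.0579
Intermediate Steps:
X(s, A) = 115 (X(s, A) = (132 + 8) - 25 = 140 - 25 = 115)
(W(474, 499) - 489953)/(X(-642, 210) - 462939) = (320 - 489953)/(115 - 462939) = -489633/(-462824) = -489633*(-1/462824) = 489633/462824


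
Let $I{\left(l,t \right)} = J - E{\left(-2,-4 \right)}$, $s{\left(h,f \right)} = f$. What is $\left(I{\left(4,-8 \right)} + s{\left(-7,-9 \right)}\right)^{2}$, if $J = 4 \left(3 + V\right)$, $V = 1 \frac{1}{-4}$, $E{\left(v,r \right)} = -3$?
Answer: $25$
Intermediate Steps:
$V = - \frac{1}{4}$ ($V = 1 \left(- \frac{1}{4}\right) = - \frac{1}{4} \approx -0.25$)
$J = 11$ ($J = 4 \left(3 - \frac{1}{4}\right) = 4 \cdot \frac{11}{4} = 11$)
$I{\left(l,t \right)} = 14$ ($I{\left(l,t \right)} = 11 - -3 = 11 + 3 = 14$)
$\left(I{\left(4,-8 \right)} + s{\left(-7,-9 \right)}\right)^{2} = \left(14 - 9\right)^{2} = 5^{2} = 25$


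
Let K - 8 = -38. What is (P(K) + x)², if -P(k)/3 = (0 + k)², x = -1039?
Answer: 13980121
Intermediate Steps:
K = -30 (K = 8 - 38 = -30)
P(k) = -3*k² (P(k) = -3*(0 + k)² = -3*k²)
(P(K) + x)² = (-3*(-30)² - 1039)² = (-3*900 - 1039)² = (-2700 - 1039)² = (-3739)² = 13980121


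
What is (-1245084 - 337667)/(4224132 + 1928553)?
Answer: -1582751/6152685 ≈ -0.25725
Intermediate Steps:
(-1245084 - 337667)/(4224132 + 1928553) = -1582751/6152685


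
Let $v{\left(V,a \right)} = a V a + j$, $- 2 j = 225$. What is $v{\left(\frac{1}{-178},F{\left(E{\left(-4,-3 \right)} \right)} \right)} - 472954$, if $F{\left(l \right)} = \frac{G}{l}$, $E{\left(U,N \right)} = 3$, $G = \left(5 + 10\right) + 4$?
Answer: $- \frac{378926447}{801} \approx -4.7307 \cdot 10^{5}$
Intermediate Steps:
$G = 19$ ($G = 15 + 4 = 19$)
$j = - \frac{225}{2}$ ($j = \left(- \frac{1}{2}\right) 225 = - \frac{225}{2} \approx -112.5$)
$F{\left(l \right)} = \frac{19}{l}$
$v{\left(V,a \right)} = - \frac{225}{2} + V a^{2}$ ($v{\left(V,a \right)} = a V a - \frac{225}{2} = V a a - \frac{225}{2} = V a^{2} - \frac{225}{2} = - \frac{225}{2} + V a^{2}$)
$v{\left(\frac{1}{-178},F{\left(E{\left(-4,-3 \right)} \right)} \right)} - 472954 = \left(- \frac{225}{2} + \frac{\left(\frac{19}{3}\right)^{2}}{-178}\right) - 472954 = \left(- \frac{225}{2} - \frac{\left(19 \cdot \frac{1}{3}\right)^{2}}{178}\right) - 472954 = \left(- \frac{225}{2} - \frac{\left(\frac{19}{3}\right)^{2}}{178}\right) - 472954 = \left(- \frac{225}{2} - \frac{361}{1602}\right) - 472954 = - \frac{90293}{801} - 472954 = - \frac{378926447}{801}$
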